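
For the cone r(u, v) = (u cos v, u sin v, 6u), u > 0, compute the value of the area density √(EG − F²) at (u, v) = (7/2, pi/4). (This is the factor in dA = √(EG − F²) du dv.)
√(EG − F²)|_{(7/2, pi/4)} = 7*sqrt(37)/2

E = 37, F = 0, G = u^2, so EG − F² = 37*u^2. Taking the positive square root: √(EG − F²) = sqrt(37)*Abs(u). At (u, v) = (7/2, pi/4): 7*sqrt(37)/2.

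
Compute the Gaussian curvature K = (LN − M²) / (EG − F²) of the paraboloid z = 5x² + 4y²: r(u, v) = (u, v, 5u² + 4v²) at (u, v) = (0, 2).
K = 80/66049

Coefficients of the first fundamental form: E = 100*u^2 + 1, F = 80*u*v, G = 64*v^2 + 1.
Coefficients of the second fundamental form: L = 10/sqrt(100*u^2 + 64*v^2 + 1), M = 0, N = 8/sqrt(100*u^2 + 64*v^2 + 1).
Assemble K = (LN − M²)/(EG − F²) = 80/(10000*u^4 + 12800*u^2*v^2 + 200*u^2 + 4096*v^4 + 128*v^2 + 1). At (u, v) = (0, 2): K = 80/66049.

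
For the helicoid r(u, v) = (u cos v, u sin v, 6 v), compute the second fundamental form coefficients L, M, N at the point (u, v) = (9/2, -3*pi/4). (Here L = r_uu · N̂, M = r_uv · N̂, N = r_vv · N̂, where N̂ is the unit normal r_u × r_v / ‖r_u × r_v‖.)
L = 0;  M = -4/5;  N = 0

Compute the unit normal N̂(u, v) = (6*sin(v)/sqrt(u^2 + 36), -6*cos(v)/sqrt(u^2 + 36), u/sqrt(u^2 + 36)), and the second partials r_uu, r_uv, r_vv. Take dot products:
  L(u, v) = r_uu · N̂ = 0,
  M(u, v) = r_uv · N̂ = -6/sqrt(u^2 + 36),
  N(u, v) = r_vv · N̂ = 0.
Evaluating at (u, v) = (9/2, -3*pi/4):
  L = 0, M = -4/5, N = 0.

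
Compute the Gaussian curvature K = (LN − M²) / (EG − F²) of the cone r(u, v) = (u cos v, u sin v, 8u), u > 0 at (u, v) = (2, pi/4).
K = 0

Coefficients of the first fundamental form: E = 65, F = 0, G = u^2.
Coefficients of the second fundamental form: L = 0, M = 0, N = 8*sqrt(65)*u^2/(65*Abs(u)).
Assemble K = (LN − M²)/(EG − F²) = 0. At (u, v) = (2, pi/4): K = 0.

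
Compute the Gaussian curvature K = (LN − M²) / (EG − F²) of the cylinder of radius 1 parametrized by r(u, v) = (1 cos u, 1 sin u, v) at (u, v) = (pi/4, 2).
K = 0

Coefficients of the first fundamental form: E = 1, F = 0, G = 1.
Coefficients of the second fundamental form: L = -1, M = 0, N = 0.
Assemble K = (LN − M²)/(EG − F²) = 0. At (u, v) = (pi/4, 2): K = 0.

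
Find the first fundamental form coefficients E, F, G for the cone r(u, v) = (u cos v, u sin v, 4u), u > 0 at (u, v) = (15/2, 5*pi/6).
E = 17;  F = 0;  G = 225/4

Partials: r_u = (cos(v), sin(v), 4), r_v = (-u*sin(v), u*cos(v), 0). As functions of (u, v):
  E = r_u · r_u = 17,
  F = r_u · r_v = 0,
  G = r_v · r_v = u^2.
Evaluating at (u, v) = (15/2, 5*pi/6): E = 17, F = 0, G = 225/4.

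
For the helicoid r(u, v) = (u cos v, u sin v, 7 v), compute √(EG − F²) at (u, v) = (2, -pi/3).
√(EG − F²)|_{(2, -pi/3)} = sqrt(53)

E = 1, F = 0, G = u^2 + 49; EG − F² = u^2 + 49; √(EG − F²) = sqrt(u^2 + 49). At the given point: sqrt(53).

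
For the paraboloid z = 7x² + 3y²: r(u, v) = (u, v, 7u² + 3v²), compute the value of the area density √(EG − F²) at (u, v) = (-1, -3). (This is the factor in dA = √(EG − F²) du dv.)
√(EG − F²)|_{(-1, -3)} = sqrt(521)

E = 196*u^2 + 1, F = 84*u*v, G = 36*v^2 + 1, so EG − F² = 196*u^2 + 36*v^2 + 1. Taking the positive square root: √(EG − F²) = sqrt(196*u^2 + 36*v^2 + 1). At (u, v) = (-1, -3): sqrt(521).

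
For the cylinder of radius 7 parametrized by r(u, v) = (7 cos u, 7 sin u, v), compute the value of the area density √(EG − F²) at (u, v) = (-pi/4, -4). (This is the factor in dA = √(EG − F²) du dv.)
√(EG − F²)|_{(-pi/4, -4)} = 7

E = 49, F = 0, G = 1, so EG − F² = 49. Taking the positive square root: √(EG − F²) = 7. At (u, v) = (-pi/4, -4): 7.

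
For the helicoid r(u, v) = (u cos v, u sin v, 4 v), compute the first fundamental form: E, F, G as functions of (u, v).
E = 1;  F = 0;  G = u^2 + 16

Compute partials: r_u = (cos(v), sin(v), 0), r_v = (-u*sin(v), u*cos(v), 4). Then
  E = r_u · r_u = 1,
  F = r_u · r_v = 0,
  G = r_v · r_v = u^2 + 16.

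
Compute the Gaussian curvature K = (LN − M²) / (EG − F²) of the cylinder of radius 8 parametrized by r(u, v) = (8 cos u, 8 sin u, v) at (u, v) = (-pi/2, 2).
K = 0

Coefficients of the first fundamental form: E = 64, F = 0, G = 1.
Coefficients of the second fundamental form: L = -8, M = 0, N = 0.
Assemble K = (LN − M²)/(EG − F²) = 0. At (u, v) = (-pi/2, 2): K = 0.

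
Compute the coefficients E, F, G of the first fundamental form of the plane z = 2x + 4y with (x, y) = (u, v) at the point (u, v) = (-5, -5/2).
E = 5;  F = 8;  G = 17

Partials: r_u = (1, 0, 2), r_v = (0, 1, 4). As functions of (u, v):
  E = r_u · r_u = 5,
  F = r_u · r_v = 8,
  G = r_v · r_v = 17.
Evaluating at (u, v) = (-5, -5/2): E = 5, F = 8, G = 17.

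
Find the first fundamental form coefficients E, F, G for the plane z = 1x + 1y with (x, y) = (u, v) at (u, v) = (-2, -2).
E = 2;  F = 1;  G = 2

Partials: r_u = (1, 0, 1), r_v = (0, 1, 1). As functions of (u, v):
  E = r_u · r_u = 2,
  F = r_u · r_v = 1,
  G = r_v · r_v = 2.
Evaluating at (u, v) = (-2, -2): E = 2, F = 1, G = 2.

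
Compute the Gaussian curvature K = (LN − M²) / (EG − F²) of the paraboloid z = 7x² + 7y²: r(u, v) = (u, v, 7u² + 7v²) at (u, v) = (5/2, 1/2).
K = 196/1625625

Coefficients of the first fundamental form: E = 196*u^2 + 1, F = 196*u*v, G = 196*v^2 + 1.
Coefficients of the second fundamental form: L = 14/sqrt(196*u^2 + 196*v^2 + 1), M = 0, N = 14/sqrt(196*u^2 + 196*v^2 + 1).
Assemble K = (LN − M²)/(EG − F²) = 196/(38416*u^4 + 76832*u^2*v^2 + 392*u^2 + 38416*v^4 + 392*v^2 + 1). At (u, v) = (5/2, 1/2): K = 196/1625625.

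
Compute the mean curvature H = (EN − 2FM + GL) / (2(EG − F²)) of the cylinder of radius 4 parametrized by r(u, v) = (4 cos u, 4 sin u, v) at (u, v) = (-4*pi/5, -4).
H = -1/8

With E = 16, F = 0, G = 1, L = -4, M = 0, N = 0, assemble
  H = (EN − 2FM + GL) / (2(EG − F²)) = -1/8.
At (u, v) = (-4*pi/5, -4): H = -1/8.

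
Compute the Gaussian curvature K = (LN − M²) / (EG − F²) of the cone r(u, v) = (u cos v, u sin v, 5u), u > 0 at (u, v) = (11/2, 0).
K = 0

Coefficients of the first fundamental form: E = 26, F = 0, G = u^2.
Coefficients of the second fundamental form: L = 0, M = 0, N = 5*sqrt(26)*u^2/(26*Abs(u)).
Assemble K = (LN − M²)/(EG − F²) = 0. At (u, v) = (11/2, 0): K = 0.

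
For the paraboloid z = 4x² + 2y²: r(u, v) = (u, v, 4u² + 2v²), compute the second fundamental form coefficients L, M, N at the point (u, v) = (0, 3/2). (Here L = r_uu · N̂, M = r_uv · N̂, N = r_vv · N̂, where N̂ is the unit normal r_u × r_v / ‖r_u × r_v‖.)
L = 8*sqrt(37)/37;  M = 0;  N = 4*sqrt(37)/37

Compute the unit normal N̂(u, v) = (-8*u/sqrt(64*u^2 + 16*v^2 + 1), -4*v/sqrt(64*u^2 + 16*v^2 + 1), 1/sqrt(64*u^2 + 16*v^2 + 1)), and the second partials r_uu, r_uv, r_vv. Take dot products:
  L(u, v) = r_uu · N̂ = 8/sqrt(64*u^2 + 16*v^2 + 1),
  M(u, v) = r_uv · N̂ = 0,
  N(u, v) = r_vv · N̂ = 4/sqrt(64*u^2 + 16*v^2 + 1).
Evaluating at (u, v) = (0, 3/2):
  L = 8*sqrt(37)/37, M = 0, N = 4*sqrt(37)/37.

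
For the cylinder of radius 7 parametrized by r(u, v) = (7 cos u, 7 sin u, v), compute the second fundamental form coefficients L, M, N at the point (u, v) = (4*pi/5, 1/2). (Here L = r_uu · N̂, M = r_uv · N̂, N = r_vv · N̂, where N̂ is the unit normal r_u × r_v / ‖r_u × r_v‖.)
L = -7;  M = 0;  N = 0

Compute the unit normal N̂(u, v) = (cos(u), sin(u), 0), and the second partials r_uu, r_uv, r_vv. Take dot products:
  L(u, v) = r_uu · N̂ = -7,
  M(u, v) = r_uv · N̂ = 0,
  N(u, v) = r_vv · N̂ = 0.
Evaluating at (u, v) = (4*pi/5, 1/2):
  L = -7, M = 0, N = 0.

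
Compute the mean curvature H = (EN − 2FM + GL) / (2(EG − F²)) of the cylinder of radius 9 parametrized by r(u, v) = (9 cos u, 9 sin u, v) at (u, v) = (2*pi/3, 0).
H = -1/18

With E = 81, F = 0, G = 1, L = -9, M = 0, N = 0, assemble
  H = (EN − 2FM + GL) / (2(EG − F²)) = -1/18.
At (u, v) = (2*pi/3, 0): H = -1/18.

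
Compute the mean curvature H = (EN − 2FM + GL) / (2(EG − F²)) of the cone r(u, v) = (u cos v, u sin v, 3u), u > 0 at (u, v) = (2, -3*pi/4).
H = 3*sqrt(10)/40

With E = 10, F = 0, G = u^2, L = 0, M = 0, N = 3*sqrt(10)*u^2/(10*Abs(u)), assemble
  H = (EN − 2FM + GL) / (2(EG − F²)) = 3*sqrt(10)/(20*Abs(u)).
At (u, v) = (2, -3*pi/4): H = 3*sqrt(10)/40.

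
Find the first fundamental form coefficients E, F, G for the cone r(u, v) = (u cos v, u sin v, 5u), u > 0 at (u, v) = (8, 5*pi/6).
E = 26;  F = 0;  G = 64

Partials: r_u = (cos(v), sin(v), 5), r_v = (-u*sin(v), u*cos(v), 0). As functions of (u, v):
  E = r_u · r_u = 26,
  F = r_u · r_v = 0,
  G = r_v · r_v = u^2.
Evaluating at (u, v) = (8, 5*pi/6): E = 26, F = 0, G = 64.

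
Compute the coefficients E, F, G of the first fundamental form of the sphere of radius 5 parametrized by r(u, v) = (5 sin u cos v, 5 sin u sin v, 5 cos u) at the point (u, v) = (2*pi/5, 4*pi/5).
E = 25;  F = 0;  G = 25*sqrt(5)/8 + 125/8

Partials: r_u = (5*cos(u)*cos(v), 5*sin(v)*cos(u), -5*sin(u)), r_v = (-5*sin(u)*sin(v), 5*sin(u)*cos(v), 0). As functions of (u, v):
  E = r_u · r_u = 25,
  F = r_u · r_v = 0,
  G = r_v · r_v = 25*sin(u)^2.
Evaluating at (u, v) = (2*pi/5, 4*pi/5): E = 25, F = 0, G = 25*sqrt(5)/8 + 125/8.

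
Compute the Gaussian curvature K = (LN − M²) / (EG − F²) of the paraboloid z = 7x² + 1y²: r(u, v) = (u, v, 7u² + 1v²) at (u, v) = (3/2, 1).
K = 7/49729

Coefficients of the first fundamental form: E = 196*u^2 + 1, F = 28*u*v, G = 4*v^2 + 1.
Coefficients of the second fundamental form: L = 14/sqrt(196*u^2 + 4*v^2 + 1), M = 0, N = 2/sqrt(196*u^2 + 4*v^2 + 1).
Assemble K = (LN − M²)/(EG − F²) = 28/(38416*u^4 + 1568*u^2*v^2 + 392*u^2 + 16*v^4 + 8*v^2 + 1). At (u, v) = (3/2, 1): K = 7/49729.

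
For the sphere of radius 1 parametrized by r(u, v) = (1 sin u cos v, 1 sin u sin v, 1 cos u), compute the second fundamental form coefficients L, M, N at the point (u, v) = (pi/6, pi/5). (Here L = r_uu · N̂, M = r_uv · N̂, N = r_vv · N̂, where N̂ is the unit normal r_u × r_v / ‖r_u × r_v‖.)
L = -1;  M = 0;  N = -1/4

Compute the unit normal N̂(u, v) = (sin(u)^2*cos(v)/Abs(sin(u)), sin(u)^2*sin(v)/Abs(sin(u)), sin(2*u)/(2*Abs(sin(u)))), and the second partials r_uu, r_uv, r_vv. Take dot products:
  L(u, v) = r_uu · N̂ = -sin(u)/Abs(sin(u)),
  M(u, v) = r_uv · N̂ = 0,
  N(u, v) = r_vv · N̂ = -sin(u)^3/Abs(sin(u)).
Evaluating at (u, v) = (pi/6, pi/5):
  L = -1, M = 0, N = -1/4.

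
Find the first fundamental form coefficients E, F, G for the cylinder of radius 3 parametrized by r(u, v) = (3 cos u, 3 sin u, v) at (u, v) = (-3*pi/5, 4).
E = 9;  F = 0;  G = 1

Partials: r_u = (-3*sin(u), 3*cos(u), 0), r_v = (0, 0, 1). As functions of (u, v):
  E = r_u · r_u = 9,
  F = r_u · r_v = 0,
  G = r_v · r_v = 1.
Evaluating at (u, v) = (-3*pi/5, 4): E = 9, F = 0, G = 1.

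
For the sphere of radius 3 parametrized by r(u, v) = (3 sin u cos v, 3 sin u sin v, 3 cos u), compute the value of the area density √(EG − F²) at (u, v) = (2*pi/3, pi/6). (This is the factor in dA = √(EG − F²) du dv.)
√(EG − F²)|_{(2*pi/3, pi/6)} = 9*sqrt(3)/2

E = 9, F = 0, G = 9*sin(u)^2, so EG − F² = 81*sin(u)^2. Taking the positive square root: √(EG − F²) = 9*Abs(sin(u)). At (u, v) = (2*pi/3, pi/6): 9*sqrt(3)/2.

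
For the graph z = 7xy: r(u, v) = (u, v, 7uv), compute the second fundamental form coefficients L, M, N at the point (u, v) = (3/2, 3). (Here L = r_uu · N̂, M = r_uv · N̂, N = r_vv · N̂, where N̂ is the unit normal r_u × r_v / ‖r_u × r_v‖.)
L = 0;  M = 14/47;  N = 0

Compute the unit normal N̂(u, v) = (-7*v/sqrt(49*u^2 + 49*v^2 + 1), -7*u/sqrt(49*u^2 + 49*v^2 + 1), 1/sqrt(49*u^2 + 49*v^2 + 1)), and the second partials r_uu, r_uv, r_vv. Take dot products:
  L(u, v) = r_uu · N̂ = 0,
  M(u, v) = r_uv · N̂ = 7/sqrt(49*u^2 + 49*v^2 + 1),
  N(u, v) = r_vv · N̂ = 0.
Evaluating at (u, v) = (3/2, 3):
  L = 0, M = 14/47, N = 0.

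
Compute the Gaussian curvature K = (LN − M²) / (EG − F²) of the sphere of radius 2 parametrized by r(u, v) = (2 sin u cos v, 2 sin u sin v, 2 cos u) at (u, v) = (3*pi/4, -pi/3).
K = 1/4

Coefficients of the first fundamental form: E = 4, F = 0, G = 4*sin(u)^2.
Coefficients of the second fundamental form: L = -2*sin(u)/Abs(sin(u)), M = 0, N = -2*sin(u)^3/Abs(sin(u)).
Assemble K = (LN − M²)/(EG − F²) = 1/4. At (u, v) = (3*pi/4, -pi/3): K = 1/4.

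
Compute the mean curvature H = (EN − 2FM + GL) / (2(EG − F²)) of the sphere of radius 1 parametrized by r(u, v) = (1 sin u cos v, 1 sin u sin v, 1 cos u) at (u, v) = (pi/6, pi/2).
H = -1

With E = 1, F = 0, G = sin(u)^2, L = -sin(u)/Abs(sin(u)), M = 0, N = -sin(u)^3/Abs(sin(u)), assemble
  H = (EN − 2FM + GL) / (2(EG − F²)) = -sin(u)/Abs(sin(u)).
At (u, v) = (pi/6, pi/2): H = -1.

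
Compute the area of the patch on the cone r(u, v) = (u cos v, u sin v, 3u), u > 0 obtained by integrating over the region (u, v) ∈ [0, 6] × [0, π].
Area = 18*sqrt(10)*pi

Area = ∫∫ √(EG − F²) du dv with √(EG − F²) = sqrt(10)*Abs(u). Integrating over [0, 6] × [0, π] gives 18*sqrt(10)*pi.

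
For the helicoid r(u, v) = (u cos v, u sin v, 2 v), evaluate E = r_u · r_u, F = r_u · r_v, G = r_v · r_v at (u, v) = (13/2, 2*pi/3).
E = 1;  F = 0;  G = 185/4

Partials: r_u = (cos(v), sin(v), 0), r_v = (-u*sin(v), u*cos(v), 2). As functions of (u, v):
  E = r_u · r_u = 1,
  F = r_u · r_v = 0,
  G = r_v · r_v = u^2 + 4.
Evaluating at (u, v) = (13/2, 2*pi/3): E = 1, F = 0, G = 185/4.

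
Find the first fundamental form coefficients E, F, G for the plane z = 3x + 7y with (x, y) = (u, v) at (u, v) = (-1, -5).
E = 10;  F = 21;  G = 50

Partials: r_u = (1, 0, 3), r_v = (0, 1, 7). As functions of (u, v):
  E = r_u · r_u = 10,
  F = r_u · r_v = 21,
  G = r_v · r_v = 50.
Evaluating at (u, v) = (-1, -5): E = 10, F = 21, G = 50.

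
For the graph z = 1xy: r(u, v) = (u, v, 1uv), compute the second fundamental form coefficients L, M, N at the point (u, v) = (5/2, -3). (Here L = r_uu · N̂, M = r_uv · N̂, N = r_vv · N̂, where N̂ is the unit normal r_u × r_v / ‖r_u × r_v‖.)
L = 0;  M = 2*sqrt(65)/65;  N = 0

Compute the unit normal N̂(u, v) = (-v/sqrt(u^2 + v^2 + 1), -u/sqrt(u^2 + v^2 + 1), 1/sqrt(u^2 + v^2 + 1)), and the second partials r_uu, r_uv, r_vv. Take dot products:
  L(u, v) = r_uu · N̂ = 0,
  M(u, v) = r_uv · N̂ = 1/sqrt(u^2 + v^2 + 1),
  N(u, v) = r_vv · N̂ = 0.
Evaluating at (u, v) = (5/2, -3):
  L = 0, M = 2*sqrt(65)/65, N = 0.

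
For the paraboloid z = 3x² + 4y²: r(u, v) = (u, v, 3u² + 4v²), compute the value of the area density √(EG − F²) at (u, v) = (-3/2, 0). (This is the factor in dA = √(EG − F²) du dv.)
√(EG − F²)|_{(-3/2, 0)} = sqrt(82)

E = 36*u^2 + 1, F = 48*u*v, G = 64*v^2 + 1, so EG − F² = 36*u^2 + 64*v^2 + 1. Taking the positive square root: √(EG − F²) = sqrt(36*u^2 + 64*v^2 + 1). At (u, v) = (-3/2, 0): sqrt(82).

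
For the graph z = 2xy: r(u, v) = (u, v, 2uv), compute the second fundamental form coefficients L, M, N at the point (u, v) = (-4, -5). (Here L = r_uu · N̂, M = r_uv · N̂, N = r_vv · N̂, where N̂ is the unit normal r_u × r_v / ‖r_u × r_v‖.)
L = 0;  M = 2*sqrt(165)/165;  N = 0

Compute the unit normal N̂(u, v) = (-2*v/sqrt(4*u^2 + 4*v^2 + 1), -2*u/sqrt(4*u^2 + 4*v^2 + 1), 1/sqrt(4*u^2 + 4*v^2 + 1)), and the second partials r_uu, r_uv, r_vv. Take dot products:
  L(u, v) = r_uu · N̂ = 0,
  M(u, v) = r_uv · N̂ = 2/sqrt(4*u^2 + 4*v^2 + 1),
  N(u, v) = r_vv · N̂ = 0.
Evaluating at (u, v) = (-4, -5):
  L = 0, M = 2*sqrt(165)/165, N = 0.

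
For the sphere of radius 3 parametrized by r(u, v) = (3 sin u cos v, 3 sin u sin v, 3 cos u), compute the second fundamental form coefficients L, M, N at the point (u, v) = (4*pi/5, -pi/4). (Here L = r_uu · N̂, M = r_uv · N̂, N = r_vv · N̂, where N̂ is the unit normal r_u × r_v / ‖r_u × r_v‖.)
L = -3;  M = 0;  N = -15/8 + 3*sqrt(5)/8

Compute the unit normal N̂(u, v) = (sin(u)^2*cos(v)/Abs(sin(u)), sin(u)^2*sin(v)/Abs(sin(u)), sin(2*u)/(2*Abs(sin(u)))), and the second partials r_uu, r_uv, r_vv. Take dot products:
  L(u, v) = r_uu · N̂ = -3*sin(u)/Abs(sin(u)),
  M(u, v) = r_uv · N̂ = 0,
  N(u, v) = r_vv · N̂ = -3*sin(u)^3/Abs(sin(u)).
Evaluating at (u, v) = (4*pi/5, -pi/4):
  L = -3, M = 0, N = -15/8 + 3*sqrt(5)/8.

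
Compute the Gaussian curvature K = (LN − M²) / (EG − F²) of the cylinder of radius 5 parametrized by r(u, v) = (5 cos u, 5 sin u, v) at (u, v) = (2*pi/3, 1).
K = 0

Coefficients of the first fundamental form: E = 25, F = 0, G = 1.
Coefficients of the second fundamental form: L = -5, M = 0, N = 0.
Assemble K = (LN − M²)/(EG − F²) = 0. At (u, v) = (2*pi/3, 1): K = 0.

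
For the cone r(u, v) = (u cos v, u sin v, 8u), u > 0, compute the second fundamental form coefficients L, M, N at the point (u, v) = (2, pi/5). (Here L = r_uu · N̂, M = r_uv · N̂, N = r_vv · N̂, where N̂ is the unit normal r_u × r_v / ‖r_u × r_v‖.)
L = 0;  M = 0;  N = 16*sqrt(65)/65

Compute the unit normal N̂(u, v) = (-8*sqrt(65)*u*cos(v)/(65*Abs(u)), -8*sqrt(65)*u*sin(v)/(65*Abs(u)), sqrt(65)*u/(65*Abs(u))), and the second partials r_uu, r_uv, r_vv. Take dot products:
  L(u, v) = r_uu · N̂ = 0,
  M(u, v) = r_uv · N̂ = 0,
  N(u, v) = r_vv · N̂ = 8*sqrt(65)*u^2/(65*Abs(u)).
Evaluating at (u, v) = (2, pi/5):
  L = 0, M = 0, N = 16*sqrt(65)/65.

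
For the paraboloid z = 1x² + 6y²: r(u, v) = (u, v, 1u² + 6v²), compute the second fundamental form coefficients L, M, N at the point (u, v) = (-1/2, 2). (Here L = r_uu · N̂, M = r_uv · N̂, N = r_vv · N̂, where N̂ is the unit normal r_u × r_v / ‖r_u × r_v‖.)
L = sqrt(2)/17;  M = 0;  N = 6*sqrt(2)/17

Compute the unit normal N̂(u, v) = (-2*u/sqrt(4*u^2 + 144*v^2 + 1), -12*v/sqrt(4*u^2 + 144*v^2 + 1), 1/sqrt(4*u^2 + 144*v^2 + 1)), and the second partials r_uu, r_uv, r_vv. Take dot products:
  L(u, v) = r_uu · N̂ = 2/sqrt(4*u^2 + 144*v^2 + 1),
  M(u, v) = r_uv · N̂ = 0,
  N(u, v) = r_vv · N̂ = 12/sqrt(4*u^2 + 144*v^2 + 1).
Evaluating at (u, v) = (-1/2, 2):
  L = sqrt(2)/17, M = 0, N = 6*sqrt(2)/17.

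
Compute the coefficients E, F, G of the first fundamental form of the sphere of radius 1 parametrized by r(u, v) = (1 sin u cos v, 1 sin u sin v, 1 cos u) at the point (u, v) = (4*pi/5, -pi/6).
E = 1;  F = 0;  G = 5/8 - sqrt(5)/8

Partials: r_u = (cos(u)*cos(v), sin(v)*cos(u), -sin(u)), r_v = (-sin(u)*sin(v), sin(u)*cos(v), 0). As functions of (u, v):
  E = r_u · r_u = 1,
  F = r_u · r_v = 0,
  G = r_v · r_v = sin(u)^2.
Evaluating at (u, v) = (4*pi/5, -pi/6): E = 1, F = 0, G = 5/8 - sqrt(5)/8.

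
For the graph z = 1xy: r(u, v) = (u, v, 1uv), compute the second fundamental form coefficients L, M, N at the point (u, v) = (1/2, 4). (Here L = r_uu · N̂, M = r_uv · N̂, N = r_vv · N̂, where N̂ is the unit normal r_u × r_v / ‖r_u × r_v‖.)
L = 0;  M = 2*sqrt(69)/69;  N = 0

Compute the unit normal N̂(u, v) = (-v/sqrt(u^2 + v^2 + 1), -u/sqrt(u^2 + v^2 + 1), 1/sqrt(u^2 + v^2 + 1)), and the second partials r_uu, r_uv, r_vv. Take dot products:
  L(u, v) = r_uu · N̂ = 0,
  M(u, v) = r_uv · N̂ = 1/sqrt(u^2 + v^2 + 1),
  N(u, v) = r_vv · N̂ = 0.
Evaluating at (u, v) = (1/2, 4):
  L = 0, M = 2*sqrt(69)/69, N = 0.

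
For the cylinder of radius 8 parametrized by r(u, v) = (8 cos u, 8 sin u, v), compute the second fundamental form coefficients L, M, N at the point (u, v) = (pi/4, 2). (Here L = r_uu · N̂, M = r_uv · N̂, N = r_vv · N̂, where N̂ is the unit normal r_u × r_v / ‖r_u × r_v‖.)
L = -8;  M = 0;  N = 0

Compute the unit normal N̂(u, v) = (cos(u), sin(u), 0), and the second partials r_uu, r_uv, r_vv. Take dot products:
  L(u, v) = r_uu · N̂ = -8,
  M(u, v) = r_uv · N̂ = 0,
  N(u, v) = r_vv · N̂ = 0.
Evaluating at (u, v) = (pi/4, 2):
  L = -8, M = 0, N = 0.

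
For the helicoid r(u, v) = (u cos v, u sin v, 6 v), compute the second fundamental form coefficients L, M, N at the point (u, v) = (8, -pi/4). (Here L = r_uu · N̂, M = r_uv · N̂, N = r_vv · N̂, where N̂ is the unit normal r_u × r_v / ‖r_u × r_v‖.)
L = 0;  M = -3/5;  N = 0

Compute the unit normal N̂(u, v) = (6*sin(v)/sqrt(u^2 + 36), -6*cos(v)/sqrt(u^2 + 36), u/sqrt(u^2 + 36)), and the second partials r_uu, r_uv, r_vv. Take dot products:
  L(u, v) = r_uu · N̂ = 0,
  M(u, v) = r_uv · N̂ = -6/sqrt(u^2 + 36),
  N(u, v) = r_vv · N̂ = 0.
Evaluating at (u, v) = (8, -pi/4):
  L = 0, M = -3/5, N = 0.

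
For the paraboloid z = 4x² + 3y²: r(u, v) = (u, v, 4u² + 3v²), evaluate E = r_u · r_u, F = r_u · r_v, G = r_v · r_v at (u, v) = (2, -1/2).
E = 257;  F = -48;  G = 10

Partials: r_u = (1, 0, 8*u), r_v = (0, 1, 6*v). As functions of (u, v):
  E = r_u · r_u = 64*u^2 + 1,
  F = r_u · r_v = 48*u*v,
  G = r_v · r_v = 36*v^2 + 1.
Evaluating at (u, v) = (2, -1/2): E = 257, F = -48, G = 10.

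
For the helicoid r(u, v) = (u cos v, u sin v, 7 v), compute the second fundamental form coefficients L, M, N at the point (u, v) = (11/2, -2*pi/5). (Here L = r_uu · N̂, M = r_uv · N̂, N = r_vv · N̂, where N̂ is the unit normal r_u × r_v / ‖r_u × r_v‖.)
L = 0;  M = -14*sqrt(317)/317;  N = 0

Compute the unit normal N̂(u, v) = (7*sin(v)/sqrt(u^2 + 49), -7*cos(v)/sqrt(u^2 + 49), u/sqrt(u^2 + 49)), and the second partials r_uu, r_uv, r_vv. Take dot products:
  L(u, v) = r_uu · N̂ = 0,
  M(u, v) = r_uv · N̂ = -7/sqrt(u^2 + 49),
  N(u, v) = r_vv · N̂ = 0.
Evaluating at (u, v) = (11/2, -2*pi/5):
  L = 0, M = -14*sqrt(317)/317, N = 0.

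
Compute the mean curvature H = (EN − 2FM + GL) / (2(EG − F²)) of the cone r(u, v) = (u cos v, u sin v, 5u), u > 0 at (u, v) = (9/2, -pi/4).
H = 5*sqrt(26)/234

With E = 26, F = 0, G = u^2, L = 0, M = 0, N = 5*sqrt(26)*u^2/(26*Abs(u)), assemble
  H = (EN − 2FM + GL) / (2(EG − F²)) = 5*sqrt(26)/(52*Abs(u)).
At (u, v) = (9/2, -pi/4): H = 5*sqrt(26)/234.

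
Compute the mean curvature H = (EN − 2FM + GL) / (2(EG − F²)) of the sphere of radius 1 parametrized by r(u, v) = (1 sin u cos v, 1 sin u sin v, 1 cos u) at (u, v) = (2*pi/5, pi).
H = -1

With E = 1, F = 0, G = sin(u)^2, L = -sin(u)/Abs(sin(u)), M = 0, N = -sin(u)^3/Abs(sin(u)), assemble
  H = (EN − 2FM + GL) / (2(EG − F²)) = -sin(u)/Abs(sin(u)).
At (u, v) = (2*pi/5, pi): H = -1.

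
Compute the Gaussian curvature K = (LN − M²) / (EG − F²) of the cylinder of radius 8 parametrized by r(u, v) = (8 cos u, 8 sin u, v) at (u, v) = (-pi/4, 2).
K = 0

Coefficients of the first fundamental form: E = 64, F = 0, G = 1.
Coefficients of the second fundamental form: L = -8, M = 0, N = 0.
Assemble K = (LN − M²)/(EG − F²) = 0. At (u, v) = (-pi/4, 2): K = 0.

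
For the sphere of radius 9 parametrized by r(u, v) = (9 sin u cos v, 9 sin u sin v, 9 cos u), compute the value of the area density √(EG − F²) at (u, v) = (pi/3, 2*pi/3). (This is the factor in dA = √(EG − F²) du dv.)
√(EG − F²)|_{(pi/3, 2*pi/3)} = 81*sqrt(3)/2

E = 81, F = 0, G = 81*sin(u)^2, so EG − F² = 6561*sin(u)^2. Taking the positive square root: √(EG − F²) = 81*Abs(sin(u)). At (u, v) = (pi/3, 2*pi/3): 81*sqrt(3)/2.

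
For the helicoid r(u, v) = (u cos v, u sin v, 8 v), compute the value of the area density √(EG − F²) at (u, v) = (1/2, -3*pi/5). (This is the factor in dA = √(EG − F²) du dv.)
√(EG − F²)|_{(1/2, -3*pi/5)} = sqrt(257)/2

E = 1, F = 0, G = u^2 + 64, so EG − F² = u^2 + 64. Taking the positive square root: √(EG − F²) = sqrt(u^2 + 64). At (u, v) = (1/2, -3*pi/5): sqrt(257)/2.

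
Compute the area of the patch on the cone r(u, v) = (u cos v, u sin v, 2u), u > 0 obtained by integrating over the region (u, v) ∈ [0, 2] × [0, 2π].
Area = 4*sqrt(5)*pi

Area = ∫∫ √(EG − F²) du dv with √(EG − F²) = sqrt(5)*Abs(u). Integrating over [0, 2] × [0, 2π] gives 4*sqrt(5)*pi.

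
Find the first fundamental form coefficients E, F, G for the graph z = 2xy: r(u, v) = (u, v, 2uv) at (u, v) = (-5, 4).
E = 65;  F = -80;  G = 101

Partials: r_u = (1, 0, 2*v), r_v = (0, 1, 2*u). As functions of (u, v):
  E = r_u · r_u = 4*v^2 + 1,
  F = r_u · r_v = 4*u*v,
  G = r_v · r_v = 4*u^2 + 1.
Evaluating at (u, v) = (-5, 4): E = 65, F = -80, G = 101.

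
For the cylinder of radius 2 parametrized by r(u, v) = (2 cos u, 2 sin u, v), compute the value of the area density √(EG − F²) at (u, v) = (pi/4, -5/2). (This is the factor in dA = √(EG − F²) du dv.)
√(EG − F²)|_{(pi/4, -5/2)} = 2

E = 4, F = 0, G = 1, so EG − F² = 4. Taking the positive square root: √(EG − F²) = 2. At (u, v) = (pi/4, -5/2): 2.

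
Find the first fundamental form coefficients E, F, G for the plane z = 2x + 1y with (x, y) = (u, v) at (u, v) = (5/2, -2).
E = 5;  F = 2;  G = 2

Partials: r_u = (1, 0, 2), r_v = (0, 1, 1). As functions of (u, v):
  E = r_u · r_u = 5,
  F = r_u · r_v = 2,
  G = r_v · r_v = 2.
Evaluating at (u, v) = (5/2, -2): E = 5, F = 2, G = 2.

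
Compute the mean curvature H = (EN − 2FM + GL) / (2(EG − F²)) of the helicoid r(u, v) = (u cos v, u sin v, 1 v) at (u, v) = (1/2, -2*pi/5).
H = 0

With E = 1, F = 0, G = u^2 + 1, L = 0, M = -1/sqrt(u^2 + 1), N = 0, assemble
  H = (EN − 2FM + GL) / (2(EG − F²)) = 0.
At (u, v) = (1/2, -2*pi/5): H = 0.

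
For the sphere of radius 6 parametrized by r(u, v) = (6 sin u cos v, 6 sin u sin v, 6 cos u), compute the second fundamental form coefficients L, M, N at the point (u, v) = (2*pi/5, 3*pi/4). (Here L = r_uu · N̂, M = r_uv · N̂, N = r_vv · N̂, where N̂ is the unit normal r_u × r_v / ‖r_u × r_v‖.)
L = -6;  M = 0;  N = -15/4 - 3*sqrt(5)/4

Compute the unit normal N̂(u, v) = (sin(u)^2*cos(v)/Abs(sin(u)), sin(u)^2*sin(v)/Abs(sin(u)), sin(2*u)/(2*Abs(sin(u)))), and the second partials r_uu, r_uv, r_vv. Take dot products:
  L(u, v) = r_uu · N̂ = -6*sin(u)/Abs(sin(u)),
  M(u, v) = r_uv · N̂ = 0,
  N(u, v) = r_vv · N̂ = -6*sin(u)^3/Abs(sin(u)).
Evaluating at (u, v) = (2*pi/5, 3*pi/4):
  L = -6, M = 0, N = -15/4 - 3*sqrt(5)/4.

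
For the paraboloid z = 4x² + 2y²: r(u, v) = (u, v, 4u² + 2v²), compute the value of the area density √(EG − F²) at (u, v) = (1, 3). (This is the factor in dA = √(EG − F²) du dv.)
√(EG − F²)|_{(1, 3)} = sqrt(209)

E = 64*u^2 + 1, F = 32*u*v, G = 16*v^2 + 1, so EG − F² = 64*u^2 + 16*v^2 + 1. Taking the positive square root: √(EG − F²) = sqrt(64*u^2 + 16*v^2 + 1). At (u, v) = (1, 3): sqrt(209).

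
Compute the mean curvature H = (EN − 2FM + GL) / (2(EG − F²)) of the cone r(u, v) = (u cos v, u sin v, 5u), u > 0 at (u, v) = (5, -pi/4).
H = sqrt(26)/52

With E = 26, F = 0, G = u^2, L = 0, M = 0, N = 5*sqrt(26)*u^2/(26*Abs(u)), assemble
  H = (EN − 2FM + GL) / (2(EG − F²)) = 5*sqrt(26)/(52*Abs(u)).
At (u, v) = (5, -pi/4): H = sqrt(26)/52.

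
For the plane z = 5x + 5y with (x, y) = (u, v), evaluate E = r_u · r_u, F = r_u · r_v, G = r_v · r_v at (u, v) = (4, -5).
E = 26;  F = 25;  G = 26

Partials: r_u = (1, 0, 5), r_v = (0, 1, 5). As functions of (u, v):
  E = r_u · r_u = 26,
  F = r_u · r_v = 25,
  G = r_v · r_v = 26.
Evaluating at (u, v) = (4, -5): E = 26, F = 25, G = 26.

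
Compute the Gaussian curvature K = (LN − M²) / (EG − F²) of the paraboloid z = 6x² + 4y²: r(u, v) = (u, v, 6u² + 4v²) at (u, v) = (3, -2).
K = 96/2411809

Coefficients of the first fundamental form: E = 144*u^2 + 1, F = 96*u*v, G = 64*v^2 + 1.
Coefficients of the second fundamental form: L = 12/sqrt(144*u^2 + 64*v^2 + 1), M = 0, N = 8/sqrt(144*u^2 + 64*v^2 + 1).
Assemble K = (LN − M²)/(EG − F²) = 96/(20736*u^4 + 18432*u^2*v^2 + 288*u^2 + 4096*v^4 + 128*v^2 + 1). At (u, v) = (3, -2): K = 96/2411809.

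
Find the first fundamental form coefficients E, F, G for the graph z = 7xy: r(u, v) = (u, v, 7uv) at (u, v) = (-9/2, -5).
E = 1226;  F = 2205/2;  G = 3973/4

Partials: r_u = (1, 0, 7*v), r_v = (0, 1, 7*u). As functions of (u, v):
  E = r_u · r_u = 49*v^2 + 1,
  F = r_u · r_v = 49*u*v,
  G = r_v · r_v = 49*u^2 + 1.
Evaluating at (u, v) = (-9/2, -5): E = 1226, F = 2205/2, G = 3973/4.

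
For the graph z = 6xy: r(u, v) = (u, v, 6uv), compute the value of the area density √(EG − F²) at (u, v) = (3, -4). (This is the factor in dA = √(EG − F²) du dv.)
√(EG − F²)|_{(3, -4)} = sqrt(901)

E = 36*v^2 + 1, F = 36*u*v, G = 36*u^2 + 1, so EG − F² = 36*u^2 + 36*v^2 + 1. Taking the positive square root: √(EG − F²) = sqrt(36*u^2 + 36*v^2 + 1). At (u, v) = (3, -4): sqrt(901).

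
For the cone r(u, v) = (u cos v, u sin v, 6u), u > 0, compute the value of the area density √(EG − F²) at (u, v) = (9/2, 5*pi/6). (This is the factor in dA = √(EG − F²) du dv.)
√(EG − F²)|_{(9/2, 5*pi/6)} = 9*sqrt(37)/2

E = 37, F = 0, G = u^2, so EG − F² = 37*u^2. Taking the positive square root: √(EG − F²) = sqrt(37)*Abs(u). At (u, v) = (9/2, 5*pi/6): 9*sqrt(37)/2.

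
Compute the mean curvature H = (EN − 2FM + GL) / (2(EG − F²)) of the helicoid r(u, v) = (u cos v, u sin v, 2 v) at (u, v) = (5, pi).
H = 0

With E = 1, F = 0, G = u^2 + 4, L = 0, M = -2/sqrt(u^2 + 4), N = 0, assemble
  H = (EN − 2FM + GL) / (2(EG − F²)) = 0.
At (u, v) = (5, pi): H = 0.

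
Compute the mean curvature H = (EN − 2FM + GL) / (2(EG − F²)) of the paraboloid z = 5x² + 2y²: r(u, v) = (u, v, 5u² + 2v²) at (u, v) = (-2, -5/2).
H = 1307*sqrt(501)/251001

With E = 100*u^2 + 1, F = 40*u*v, G = 16*v^2 + 1, L = 10/sqrt(100*u^2 + 16*v^2 + 1), M = 0, N = 4/sqrt(100*u^2 + 16*v^2 + 1), assemble
  H = (EN − 2FM + GL) / (2(EG − F²)) = (200*u^2 + 80*v^2 + 7)/(100*u^2 + 16*v^2 + 1)^(3/2).
At (u, v) = (-2, -5/2): H = 1307*sqrt(501)/251001.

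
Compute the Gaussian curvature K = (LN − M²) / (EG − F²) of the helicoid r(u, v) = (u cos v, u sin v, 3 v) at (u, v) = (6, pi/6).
K = -1/225

Coefficients of the first fundamental form: E = 1, F = 0, G = u^2 + 9.
Coefficients of the second fundamental form: L = 0, M = -3/sqrt(u^2 + 9), N = 0.
Assemble K = (LN − M²)/(EG − F²) = -9/(u^2 + 9)^2. At (u, v) = (6, pi/6): K = -1/225.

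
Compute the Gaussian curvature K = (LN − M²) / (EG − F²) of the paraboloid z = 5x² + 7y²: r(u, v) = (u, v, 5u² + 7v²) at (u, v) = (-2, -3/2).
K = 35/177241

Coefficients of the first fundamental form: E = 100*u^2 + 1, F = 140*u*v, G = 196*v^2 + 1.
Coefficients of the second fundamental form: L = 10/sqrt(100*u^2 + 196*v^2 + 1), M = 0, N = 14/sqrt(100*u^2 + 196*v^2 + 1).
Assemble K = (LN − M²)/(EG − F²) = 140/(10000*u^4 + 39200*u^2*v^2 + 200*u^2 + 38416*v^4 + 392*v^2 + 1). At (u, v) = (-2, -3/2): K = 35/177241.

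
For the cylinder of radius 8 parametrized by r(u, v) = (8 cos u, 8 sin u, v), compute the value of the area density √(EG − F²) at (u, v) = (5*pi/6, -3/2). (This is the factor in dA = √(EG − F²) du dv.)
√(EG − F²)|_{(5*pi/6, -3/2)} = 8

E = 64, F = 0, G = 1, so EG − F² = 64. Taking the positive square root: √(EG − F²) = 8. At (u, v) = (5*pi/6, -3/2): 8.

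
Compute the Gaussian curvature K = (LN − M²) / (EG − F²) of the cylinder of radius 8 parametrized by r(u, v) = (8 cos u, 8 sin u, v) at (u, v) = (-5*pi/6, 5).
K = 0

Coefficients of the first fundamental form: E = 64, F = 0, G = 1.
Coefficients of the second fundamental form: L = -8, M = 0, N = 0.
Assemble K = (LN − M²)/(EG − F²) = 0. At (u, v) = (-5*pi/6, 5): K = 0.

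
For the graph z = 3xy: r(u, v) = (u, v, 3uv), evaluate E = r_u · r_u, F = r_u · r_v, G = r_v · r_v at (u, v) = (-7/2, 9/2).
E = 733/4;  F = -567/4;  G = 445/4

Partials: r_u = (1, 0, 3*v), r_v = (0, 1, 3*u). As functions of (u, v):
  E = r_u · r_u = 9*v^2 + 1,
  F = r_u · r_v = 9*u*v,
  G = r_v · r_v = 9*u^2 + 1.
Evaluating at (u, v) = (-7/2, 9/2): E = 733/4, F = -567/4, G = 445/4.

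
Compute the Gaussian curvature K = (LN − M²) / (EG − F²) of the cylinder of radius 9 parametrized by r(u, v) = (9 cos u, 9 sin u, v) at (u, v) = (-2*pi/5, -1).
K = 0

Coefficients of the first fundamental form: E = 81, F = 0, G = 1.
Coefficients of the second fundamental form: L = -9, M = 0, N = 0.
Assemble K = (LN − M²)/(EG − F²) = 0. At (u, v) = (-2*pi/5, -1): K = 0.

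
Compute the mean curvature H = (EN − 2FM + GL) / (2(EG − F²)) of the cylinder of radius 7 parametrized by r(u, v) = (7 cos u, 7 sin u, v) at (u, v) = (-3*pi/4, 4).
H = -1/14

With E = 49, F = 0, G = 1, L = -7, M = 0, N = 0, assemble
  H = (EN − 2FM + GL) / (2(EG − F²)) = -1/14.
At (u, v) = (-3*pi/4, 4): H = -1/14.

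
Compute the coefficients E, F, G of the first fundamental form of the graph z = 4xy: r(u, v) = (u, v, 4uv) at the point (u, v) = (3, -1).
E = 17;  F = -48;  G = 145

Partials: r_u = (1, 0, 4*v), r_v = (0, 1, 4*u). As functions of (u, v):
  E = r_u · r_u = 16*v^2 + 1,
  F = r_u · r_v = 16*u*v,
  G = r_v · r_v = 16*u^2 + 1.
Evaluating at (u, v) = (3, -1): E = 17, F = -48, G = 145.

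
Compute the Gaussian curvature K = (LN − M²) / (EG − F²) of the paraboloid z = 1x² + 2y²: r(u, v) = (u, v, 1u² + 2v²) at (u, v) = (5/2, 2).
K = 2/2025

Coefficients of the first fundamental form: E = 4*u^2 + 1, F = 8*u*v, G = 16*v^2 + 1.
Coefficients of the second fundamental form: L = 2/sqrt(4*u^2 + 16*v^2 + 1), M = 0, N = 4/sqrt(4*u^2 + 16*v^2 + 1).
Assemble K = (LN − M²)/(EG − F²) = 8/(16*u^4 + 128*u^2*v^2 + 8*u^2 + 256*v^4 + 32*v^2 + 1). At (u, v) = (5/2, 2): K = 2/2025.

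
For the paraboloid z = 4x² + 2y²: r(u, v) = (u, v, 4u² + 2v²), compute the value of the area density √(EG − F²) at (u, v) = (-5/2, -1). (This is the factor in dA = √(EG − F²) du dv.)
√(EG − F²)|_{(-5/2, -1)} = sqrt(417)

E = 64*u^2 + 1, F = 32*u*v, G = 16*v^2 + 1, so EG − F² = 64*u^2 + 16*v^2 + 1. Taking the positive square root: √(EG − F²) = sqrt(64*u^2 + 16*v^2 + 1). At (u, v) = (-5/2, -1): sqrt(417).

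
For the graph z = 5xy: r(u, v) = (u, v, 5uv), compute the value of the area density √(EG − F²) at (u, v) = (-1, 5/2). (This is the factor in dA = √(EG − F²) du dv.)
√(EG − F²)|_{(-1, 5/2)} = 27/2

E = 25*v^2 + 1, F = 25*u*v, G = 25*u^2 + 1, so EG − F² = 25*u^2 + 25*v^2 + 1. Taking the positive square root: √(EG − F²) = sqrt(25*u^2 + 25*v^2 + 1). At (u, v) = (-1, 5/2): 27/2.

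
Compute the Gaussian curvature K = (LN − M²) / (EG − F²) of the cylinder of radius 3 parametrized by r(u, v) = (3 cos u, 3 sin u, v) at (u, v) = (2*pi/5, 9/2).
K = 0

Coefficients of the first fundamental form: E = 9, F = 0, G = 1.
Coefficients of the second fundamental form: L = -3, M = 0, N = 0.
Assemble K = (LN − M²)/(EG − F²) = 0. At (u, v) = (2*pi/5, 9/2): K = 0.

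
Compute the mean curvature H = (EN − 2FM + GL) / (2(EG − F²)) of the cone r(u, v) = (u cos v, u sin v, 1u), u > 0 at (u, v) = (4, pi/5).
H = sqrt(2)/16

With E = 2, F = 0, G = u^2, L = 0, M = 0, N = sqrt(2)*u^2/(2*Abs(u)), assemble
  H = (EN − 2FM + GL) / (2(EG − F²)) = sqrt(2)/(4*Abs(u)).
At (u, v) = (4, pi/5): H = sqrt(2)/16.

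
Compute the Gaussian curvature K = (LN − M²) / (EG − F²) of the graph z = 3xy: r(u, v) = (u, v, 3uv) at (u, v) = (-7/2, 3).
K = -144/591361

Coefficients of the first fundamental form: E = 9*v^2 + 1, F = 9*u*v, G = 9*u^2 + 1.
Coefficients of the second fundamental form: L = 0, M = 3/sqrt(9*u^2 + 9*v^2 + 1), N = 0.
Assemble K = (LN − M²)/(EG − F²) = -9/(81*u^4 + 162*u^2*v^2 + 18*u^2 + 81*v^4 + 18*v^2 + 1). At (u, v) = (-7/2, 3): K = -144/591361.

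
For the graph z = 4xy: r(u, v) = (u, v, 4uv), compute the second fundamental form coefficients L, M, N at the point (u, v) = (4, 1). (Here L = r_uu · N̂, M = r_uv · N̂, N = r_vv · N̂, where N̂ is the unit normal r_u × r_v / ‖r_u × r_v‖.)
L = 0;  M = 4*sqrt(273)/273;  N = 0

Compute the unit normal N̂(u, v) = (-4*v/sqrt(16*u^2 + 16*v^2 + 1), -4*u/sqrt(16*u^2 + 16*v^2 + 1), 1/sqrt(16*u^2 + 16*v^2 + 1)), and the second partials r_uu, r_uv, r_vv. Take dot products:
  L(u, v) = r_uu · N̂ = 0,
  M(u, v) = r_uv · N̂ = 4/sqrt(16*u^2 + 16*v^2 + 1),
  N(u, v) = r_vv · N̂ = 0.
Evaluating at (u, v) = (4, 1):
  L = 0, M = 4*sqrt(273)/273, N = 0.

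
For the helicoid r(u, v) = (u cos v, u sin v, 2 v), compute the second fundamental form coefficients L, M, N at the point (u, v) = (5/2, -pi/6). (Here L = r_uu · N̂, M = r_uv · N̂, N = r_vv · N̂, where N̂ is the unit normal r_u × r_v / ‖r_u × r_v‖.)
L = 0;  M = -4*sqrt(41)/41;  N = 0

Compute the unit normal N̂(u, v) = (2*sin(v)/sqrt(u^2 + 4), -2*cos(v)/sqrt(u^2 + 4), u/sqrt(u^2 + 4)), and the second partials r_uu, r_uv, r_vv. Take dot products:
  L(u, v) = r_uu · N̂ = 0,
  M(u, v) = r_uv · N̂ = -2/sqrt(u^2 + 4),
  N(u, v) = r_vv · N̂ = 0.
Evaluating at (u, v) = (5/2, -pi/6):
  L = 0, M = -4*sqrt(41)/41, N = 0.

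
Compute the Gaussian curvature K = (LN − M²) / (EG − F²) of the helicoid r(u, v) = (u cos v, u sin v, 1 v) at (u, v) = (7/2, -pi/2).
K = -16/2809

Coefficients of the first fundamental form: E = 1, F = 0, G = u^2 + 1.
Coefficients of the second fundamental form: L = 0, M = -1/sqrt(u^2 + 1), N = 0.
Assemble K = (LN − M²)/(EG − F²) = -1/(u^2 + 1)^2. At (u, v) = (7/2, -pi/2): K = -16/2809.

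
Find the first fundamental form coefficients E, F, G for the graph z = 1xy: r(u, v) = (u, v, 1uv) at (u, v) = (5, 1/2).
E = 5/4;  F = 5/2;  G = 26

Partials: r_u = (1, 0, v), r_v = (0, 1, u). As functions of (u, v):
  E = r_u · r_u = v^2 + 1,
  F = r_u · r_v = u*v,
  G = r_v · r_v = u^2 + 1.
Evaluating at (u, v) = (5, 1/2): E = 5/4, F = 5/2, G = 26.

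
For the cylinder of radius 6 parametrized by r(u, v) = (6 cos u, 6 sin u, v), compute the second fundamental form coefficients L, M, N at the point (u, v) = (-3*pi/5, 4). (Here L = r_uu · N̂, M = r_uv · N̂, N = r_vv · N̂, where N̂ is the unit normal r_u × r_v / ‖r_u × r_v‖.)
L = -6;  M = 0;  N = 0

Compute the unit normal N̂(u, v) = (cos(u), sin(u), 0), and the second partials r_uu, r_uv, r_vv. Take dot products:
  L(u, v) = r_uu · N̂ = -6,
  M(u, v) = r_uv · N̂ = 0,
  N(u, v) = r_vv · N̂ = 0.
Evaluating at (u, v) = (-3*pi/5, 4):
  L = -6, M = 0, N = 0.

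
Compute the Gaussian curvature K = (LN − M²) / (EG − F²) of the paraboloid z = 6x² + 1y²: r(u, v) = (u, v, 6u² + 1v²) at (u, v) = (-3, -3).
K = 24/1776889

Coefficients of the first fundamental form: E = 144*u^2 + 1, F = 24*u*v, G = 4*v^2 + 1.
Coefficients of the second fundamental form: L = 12/sqrt(144*u^2 + 4*v^2 + 1), M = 0, N = 2/sqrt(144*u^2 + 4*v^2 + 1).
Assemble K = (LN − M²)/(EG − F²) = 24/(20736*u^4 + 1152*u^2*v^2 + 288*u^2 + 16*v^4 + 8*v^2 + 1). At (u, v) = (-3, -3): K = 24/1776889.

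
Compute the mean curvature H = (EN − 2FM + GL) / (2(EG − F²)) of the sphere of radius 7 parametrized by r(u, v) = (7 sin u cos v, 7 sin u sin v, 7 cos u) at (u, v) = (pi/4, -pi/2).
H = -1/7

With E = 49, F = 0, G = 49*sin(u)^2, L = -7*sin(u)/Abs(sin(u)), M = 0, N = -7*sin(u)^3/Abs(sin(u)), assemble
  H = (EN − 2FM + GL) / (2(EG − F²)) = -sin(u)/(7*Abs(sin(u))).
At (u, v) = (pi/4, -pi/2): H = -1/7.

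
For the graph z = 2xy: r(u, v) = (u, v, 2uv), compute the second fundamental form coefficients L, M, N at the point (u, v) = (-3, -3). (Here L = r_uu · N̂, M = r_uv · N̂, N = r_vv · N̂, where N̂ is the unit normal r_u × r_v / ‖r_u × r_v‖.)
L = 0;  M = 2*sqrt(73)/73;  N = 0

Compute the unit normal N̂(u, v) = (-2*v/sqrt(4*u^2 + 4*v^2 + 1), -2*u/sqrt(4*u^2 + 4*v^2 + 1), 1/sqrt(4*u^2 + 4*v^2 + 1)), and the second partials r_uu, r_uv, r_vv. Take dot products:
  L(u, v) = r_uu · N̂ = 0,
  M(u, v) = r_uv · N̂ = 2/sqrt(4*u^2 + 4*v^2 + 1),
  N(u, v) = r_vv · N̂ = 0.
Evaluating at (u, v) = (-3, -3):
  L = 0, M = 2*sqrt(73)/73, N = 0.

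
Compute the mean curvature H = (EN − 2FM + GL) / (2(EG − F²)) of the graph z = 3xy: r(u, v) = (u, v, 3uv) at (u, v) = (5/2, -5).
H = 2700*sqrt(1129)/1274641

With E = 9*v^2 + 1, F = 9*u*v, G = 9*u^2 + 1, L = 0, M = 3/sqrt(9*u^2 + 9*v^2 + 1), N = 0, assemble
  H = (EN − 2FM + GL) / (2(EG − F²)) = -27*u*v/(9*u^2 + 9*v^2 + 1)^(3/2).
At (u, v) = (5/2, -5): H = 2700*sqrt(1129)/1274641.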